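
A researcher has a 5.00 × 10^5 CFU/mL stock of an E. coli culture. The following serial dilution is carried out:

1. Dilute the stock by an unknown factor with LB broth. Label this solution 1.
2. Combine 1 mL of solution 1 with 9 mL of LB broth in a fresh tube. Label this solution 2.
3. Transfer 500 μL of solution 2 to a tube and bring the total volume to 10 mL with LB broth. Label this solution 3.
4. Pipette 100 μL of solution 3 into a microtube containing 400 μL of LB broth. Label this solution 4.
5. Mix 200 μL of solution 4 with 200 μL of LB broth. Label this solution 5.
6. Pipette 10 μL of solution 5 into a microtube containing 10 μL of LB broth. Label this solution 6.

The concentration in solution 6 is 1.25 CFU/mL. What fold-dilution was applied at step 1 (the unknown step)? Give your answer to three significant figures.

Step 1: unknown factor x
Step 2: 1 mL + 9 mL = 10 mL total → factor 10/1 = 10
Step 3: 500 μL brought to 10 mL → factor 10000/500 = 20
Step 4: 100 μL + 400 μL = 500 μL total → factor 500/100 = 5
Step 5: 200 μL + 200 μL = 400 μL total → factor 400/200 = 2
Step 6: 10 μL + 10 μL = 20 μL total → factor 20/10 = 2
Product of known-step factors = 4000
Overall factor = 5.00 × 10^5 CFU/mL / (1.25 CFU/mL) = 4 × 10^5
x = 4 × 10^5 / 4000 = 100

100-fold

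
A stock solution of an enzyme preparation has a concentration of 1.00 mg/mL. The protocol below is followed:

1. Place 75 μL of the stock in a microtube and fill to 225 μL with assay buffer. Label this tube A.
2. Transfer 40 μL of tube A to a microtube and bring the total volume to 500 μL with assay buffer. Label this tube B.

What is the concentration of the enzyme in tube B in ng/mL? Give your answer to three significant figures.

Step 1: 75 μL brought to 225 μL → factor 225/75 = 3
Step 2: 40 μL brought to 500 μL → factor 500/40 = 12.5
Overall dilution factor = 3 × 12.5 = 37.5
Final = 1.00 mg/mL / 37.5 = 0.02667 mg/mL = 2.67 × 10^4 ng/mL

2.67 × 10^4 ng/mL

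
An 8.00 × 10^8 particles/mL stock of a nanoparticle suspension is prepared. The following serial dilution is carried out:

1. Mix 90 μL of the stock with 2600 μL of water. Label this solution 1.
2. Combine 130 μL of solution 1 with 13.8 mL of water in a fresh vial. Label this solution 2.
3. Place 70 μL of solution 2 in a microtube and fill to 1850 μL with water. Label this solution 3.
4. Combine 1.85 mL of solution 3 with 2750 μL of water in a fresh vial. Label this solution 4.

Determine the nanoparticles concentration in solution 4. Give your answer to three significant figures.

Step 1: 90 μL + 2600 μL = 2690 μL total → factor 2690/90 = 29.889
Step 2: 130 μL + 13.8 mL = 13930 μL total → factor 13930/130 = 107.15
Step 3: 70 μL brought to 1850 μL → factor 1850/70 = 26.429
Step 4: 1.85 mL + 2750 μL = 4.6 mL total → factor 4.6/1.85 = 2.4865
Overall dilution factor = 29.889 × 107.15 × 26.429 × 2.4865 = 2.1046 × 10^5
Final = 8.00 × 10^8 particles/mL / 2.1046 × 10^5 = 3.80 × 10^3 particles/mL

3.80 × 10^3 particles/mL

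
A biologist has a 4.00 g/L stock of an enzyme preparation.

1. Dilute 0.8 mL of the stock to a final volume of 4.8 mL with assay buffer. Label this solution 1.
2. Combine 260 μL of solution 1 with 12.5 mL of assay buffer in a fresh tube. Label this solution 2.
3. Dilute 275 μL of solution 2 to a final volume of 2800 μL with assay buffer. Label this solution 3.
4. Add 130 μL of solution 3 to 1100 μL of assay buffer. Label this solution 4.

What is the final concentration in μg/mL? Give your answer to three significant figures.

0.141 μg/mL

Step 1: 0.8 mL brought to 4.8 mL → factor 4.8/0.8 = 6
Step 2: 260 μL + 12.5 mL = 12760 μL total → factor 12760/260 = 49.077
Step 3: 275 μL brought to 2800 μL → factor 2800/275 = 10.182
Step 4: 130 μL + 1100 μL = 1230 μL total → factor 1230/130 = 9.4615
Overall dilution factor = 6 × 49.077 × 10.182 × 9.4615 = 28367
Final = 4.00 g/L / 28367 = 0.0001410 g/L = 0.141 μg/mL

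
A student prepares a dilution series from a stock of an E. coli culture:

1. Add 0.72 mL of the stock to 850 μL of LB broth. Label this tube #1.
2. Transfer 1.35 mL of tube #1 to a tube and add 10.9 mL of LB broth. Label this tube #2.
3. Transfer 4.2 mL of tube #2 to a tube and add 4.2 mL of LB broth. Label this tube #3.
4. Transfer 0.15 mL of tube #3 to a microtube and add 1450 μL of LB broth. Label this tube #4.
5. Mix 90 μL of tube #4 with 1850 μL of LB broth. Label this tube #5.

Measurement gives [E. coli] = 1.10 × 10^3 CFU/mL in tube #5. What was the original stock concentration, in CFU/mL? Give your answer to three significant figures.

1.00 × 10^7 CFU/mL

Step 1: 0.72 mL + 850 μL = 1.57 mL total → factor 1.57/0.72 = 2.1806
Step 2: 1.35 mL + 10.9 mL = 12.25 mL total → factor 12.25/1.35 = 9.0741
Step 3: 4.2 mL + 4.2 mL = 8.4 mL total → factor 8.4/4.2 = 2
Step 4: 0.15 mL + 1450 μL = 1.6 mL total → factor 1.6/0.15 = 10.667
Step 5: 90 μL + 1850 μL = 1940 μL total → factor 1940/90 = 21.556
Overall dilution factor = 2.1806 × 9.0741 × 2 × 10.667 × 21.556 = 9098.9
Stock = 1.10 × 10^3 CFU/mL × 9098.9 = 1.00 × 10^7 CFU/mL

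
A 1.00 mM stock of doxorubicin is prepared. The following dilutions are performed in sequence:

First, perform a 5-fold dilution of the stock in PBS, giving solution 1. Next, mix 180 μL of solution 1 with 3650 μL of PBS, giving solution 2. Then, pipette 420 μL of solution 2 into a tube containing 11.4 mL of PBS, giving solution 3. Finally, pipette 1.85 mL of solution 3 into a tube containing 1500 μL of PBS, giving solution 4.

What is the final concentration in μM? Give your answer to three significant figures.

Step 1: 5-fold → factor 5
Step 2: 180 μL + 3650 μL = 3830 μL total → factor 3830/180 = 21.278
Step 3: 420 μL + 11.4 mL = 11820 μL total → factor 11820/420 = 28.143
Step 4: 1.85 mL + 1500 μL = 3.35 mL total → factor 3.35/1.85 = 1.8108
Overall dilution factor = 5 × 21.278 × 28.143 × 1.8108 = 5421.7
Final = 1.00 mM / 5421.7 = 0.0001844 mM = 0.184 μM

0.184 μM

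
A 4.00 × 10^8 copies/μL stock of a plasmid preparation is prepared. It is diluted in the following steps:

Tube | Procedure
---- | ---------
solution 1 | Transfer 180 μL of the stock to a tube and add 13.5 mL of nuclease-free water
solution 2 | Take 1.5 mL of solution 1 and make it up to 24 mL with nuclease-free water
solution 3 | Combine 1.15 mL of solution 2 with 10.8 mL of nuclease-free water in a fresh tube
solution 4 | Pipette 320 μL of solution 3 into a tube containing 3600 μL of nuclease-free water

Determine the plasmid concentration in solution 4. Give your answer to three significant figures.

Step 1: 180 μL + 13.5 mL = 13680 μL total → factor 13680/180 = 76
Step 2: 1.5 mL brought to 24 mL → factor 24/1.5 = 16
Step 3: 1.15 mL + 10.8 mL = 11.95 mL total → factor 11.95/1.15 = 10.391
Step 4: 320 μL + 3600 μL = 3920 μL total → factor 3920/320 = 12.25
Overall dilution factor = 76 × 16 × 10.391 × 12.25 = 1.5479 × 10^5
Final = 4.00 × 10^8 copies/μL / 1.5479 × 10^5 = 2.58 × 10^3 copies/μL

2.58 × 10^3 copies/μL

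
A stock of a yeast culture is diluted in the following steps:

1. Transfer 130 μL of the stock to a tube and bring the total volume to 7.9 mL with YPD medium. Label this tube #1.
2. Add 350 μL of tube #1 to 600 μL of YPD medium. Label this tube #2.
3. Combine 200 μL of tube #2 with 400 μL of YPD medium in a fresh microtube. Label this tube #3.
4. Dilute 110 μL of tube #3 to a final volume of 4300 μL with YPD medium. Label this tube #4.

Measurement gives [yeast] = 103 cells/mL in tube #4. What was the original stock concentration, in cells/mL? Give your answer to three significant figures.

1.99 × 10^6 cells/mL

Step 1: 130 μL brought to 7.9 mL → factor 7900/130 = 60.769
Step 2: 350 μL + 600 μL = 950 μL total → factor 950/350 = 2.7143
Step 3: 200 μL + 400 μL = 600 μL total → factor 600/200 = 3
Step 4: 110 μL brought to 4300 μL → factor 4300/110 = 39.091
Overall dilution factor = 60.769 × 2.7143 × 3 × 39.091 = 19344
Stock = 103 cells/mL × 19344 = 1.99 × 10^6 cells/mL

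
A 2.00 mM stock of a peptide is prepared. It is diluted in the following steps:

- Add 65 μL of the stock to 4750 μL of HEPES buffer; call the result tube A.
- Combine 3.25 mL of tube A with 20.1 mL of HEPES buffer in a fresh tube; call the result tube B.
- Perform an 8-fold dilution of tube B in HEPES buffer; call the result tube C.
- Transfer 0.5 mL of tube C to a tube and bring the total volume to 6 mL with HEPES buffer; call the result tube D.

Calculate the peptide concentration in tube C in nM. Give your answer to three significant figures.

Step 1: 65 μL + 4750 μL = 4815 μL total → factor 4815/65 = 74.077
Step 2: 3.25 mL + 20.1 mL = 23.35 mL total → factor 23.35/3.25 = 7.1846
Step 3: 8-fold → factor 8
Dilution factor through tube C = 74.077 × 7.1846 × 8 = 4257.7
[tube C] = 2.00 mM / 4257.7 = 0.0004697 mM = 470 nM

470 nM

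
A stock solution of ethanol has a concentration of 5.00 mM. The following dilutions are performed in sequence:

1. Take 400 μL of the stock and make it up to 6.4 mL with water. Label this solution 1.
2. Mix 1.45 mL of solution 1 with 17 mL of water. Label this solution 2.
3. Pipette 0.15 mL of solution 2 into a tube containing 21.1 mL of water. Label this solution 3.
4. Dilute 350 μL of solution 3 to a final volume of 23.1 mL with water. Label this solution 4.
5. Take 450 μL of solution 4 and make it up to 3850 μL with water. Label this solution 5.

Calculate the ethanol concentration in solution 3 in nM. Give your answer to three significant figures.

Step 1: 400 μL brought to 6.4 mL → factor 6400/400 = 16
Step 2: 1.45 mL + 17 mL = 18.45 mL total → factor 18.45/1.45 = 12.724
Step 3: 0.15 mL + 21.1 mL = 21.25 mL total → factor 21.25/0.15 = 141.67
Dilution factor through solution 3 = 16 × 12.724 × 141.67 = 28841
[solution 3] = 5.00 mM / 28841 = 0.0001734 mM = 173 nM

173 nM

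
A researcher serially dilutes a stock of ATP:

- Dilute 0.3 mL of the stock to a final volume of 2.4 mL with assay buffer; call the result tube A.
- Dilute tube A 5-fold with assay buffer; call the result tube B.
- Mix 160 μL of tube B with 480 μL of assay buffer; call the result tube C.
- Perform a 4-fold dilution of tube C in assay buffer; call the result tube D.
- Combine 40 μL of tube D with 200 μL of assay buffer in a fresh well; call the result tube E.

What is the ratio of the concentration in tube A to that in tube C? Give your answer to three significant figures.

20.0

Step 1: 0.3 mL brought to 2.4 mL → factor 2.4/0.3 = 8
Step 2: 5-fold → factor 5
Step 3: 160 μL + 480 μL = 640 μL total → factor 640/160 = 4
Dilution factor to tube A = 8; to tube C = 160
[tube A]/[tube C] = (factor to tube C)/(factor to tube A) = 160/8 = 20.0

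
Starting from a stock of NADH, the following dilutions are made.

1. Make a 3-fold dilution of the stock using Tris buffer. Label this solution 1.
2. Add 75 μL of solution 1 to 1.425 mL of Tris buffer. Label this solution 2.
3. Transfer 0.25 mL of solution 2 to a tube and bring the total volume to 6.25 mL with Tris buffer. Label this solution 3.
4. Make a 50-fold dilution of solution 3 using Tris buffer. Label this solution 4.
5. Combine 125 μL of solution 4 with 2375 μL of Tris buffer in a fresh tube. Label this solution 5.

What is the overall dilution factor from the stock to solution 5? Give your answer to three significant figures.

Step 1: 3-fold → factor 3
Step 2: 75 μL + 1.425 mL = 1500 μL total → factor 1500/75 = 20
Step 3: 0.25 mL brought to 6.25 mL → factor 6.25/0.25 = 25
Step 4: 50-fold → factor 50
Step 5: 125 μL + 2375 μL = 2500 μL total → factor 2500/125 = 20
Overall dilution factor = 3 × 20 × 25 × 50 × 20 = 1.5 × 10^6

1.50 × 10^6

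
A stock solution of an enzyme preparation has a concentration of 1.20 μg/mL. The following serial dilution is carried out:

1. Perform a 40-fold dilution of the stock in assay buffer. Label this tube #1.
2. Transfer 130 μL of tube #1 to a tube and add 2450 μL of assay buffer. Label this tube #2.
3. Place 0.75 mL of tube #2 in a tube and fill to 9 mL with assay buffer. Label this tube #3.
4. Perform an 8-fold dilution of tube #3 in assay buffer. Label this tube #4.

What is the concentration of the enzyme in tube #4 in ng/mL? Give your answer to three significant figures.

0.0157 ng/mL

Step 1: 40-fold → factor 40
Step 2: 130 μL + 2450 μL = 2580 μL total → factor 2580/130 = 19.846
Step 3: 0.75 mL brought to 9 mL → factor 9/0.75 = 12
Step 4: 8-fold → factor 8
Overall dilution factor = 40 × 19.846 × 12 × 8 = 76209
Final = 1.20 μg/mL / 76209 = 1.575 × 10^-5 μg/mL = 0.0157 ng/mL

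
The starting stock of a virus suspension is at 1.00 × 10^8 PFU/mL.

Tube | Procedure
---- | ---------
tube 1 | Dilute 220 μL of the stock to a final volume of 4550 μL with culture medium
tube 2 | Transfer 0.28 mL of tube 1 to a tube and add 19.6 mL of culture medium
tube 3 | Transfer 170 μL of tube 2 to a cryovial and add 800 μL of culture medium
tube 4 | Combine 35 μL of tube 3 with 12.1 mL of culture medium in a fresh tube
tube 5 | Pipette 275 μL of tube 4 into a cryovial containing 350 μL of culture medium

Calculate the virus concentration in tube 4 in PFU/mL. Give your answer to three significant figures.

Step 1: 220 μL brought to 4550 μL → factor 4550/220 = 20.682
Step 2: 0.28 mL + 19.6 mL = 19.88 mL total → factor 19.88/0.28 = 71
Step 3: 170 μL + 800 μL = 970 μL total → factor 970/170 = 5.7059
Step 4: 35 μL + 12.1 mL = 12135 μL total → factor 12135/35 = 346.71
Dilution factor through tube 4 = 20.682 × 71 × 5.7059 × 346.71 = 2.905 × 10^6
[tube 4] = 1.00 × 10^8 PFU/mL / 2.905 × 10^6 = 34.4 PFU/mL

34.4 PFU/mL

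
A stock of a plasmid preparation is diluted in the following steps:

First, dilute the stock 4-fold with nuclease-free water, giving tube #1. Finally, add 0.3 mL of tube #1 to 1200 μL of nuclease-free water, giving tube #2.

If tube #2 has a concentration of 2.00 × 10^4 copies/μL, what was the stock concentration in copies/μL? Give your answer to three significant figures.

Step 1: 4-fold → factor 4
Step 2: 0.3 mL + 1200 μL = 1.5 mL total → factor 1.5/0.3 = 5
Overall dilution factor = 4 × 5 = 20
Stock = 2.00 × 10^4 copies/μL × 20 = 4.00 × 10^5 copies/μL

4.00 × 10^5 copies/μL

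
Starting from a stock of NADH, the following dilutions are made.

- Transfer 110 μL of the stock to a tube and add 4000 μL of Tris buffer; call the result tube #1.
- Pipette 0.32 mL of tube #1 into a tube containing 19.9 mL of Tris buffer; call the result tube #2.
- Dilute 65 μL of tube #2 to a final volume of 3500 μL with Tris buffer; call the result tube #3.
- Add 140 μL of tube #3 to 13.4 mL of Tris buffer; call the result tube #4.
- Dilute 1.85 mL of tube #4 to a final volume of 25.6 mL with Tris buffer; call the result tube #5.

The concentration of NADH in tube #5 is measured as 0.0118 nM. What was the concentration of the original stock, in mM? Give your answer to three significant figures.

Step 1: 110 μL + 4000 μL = 4110 μL total → factor 4110/110 = 37.364
Step 2: 0.32 mL + 19.9 mL = 20.22 mL total → factor 20.22/0.32 = 63.188
Step 3: 65 μL brought to 3500 μL → factor 3500/65 = 53.846
Step 4: 140 μL + 13.4 mL = 13540 μL total → factor 13540/140 = 96.714
Step 5: 1.85 mL brought to 25.6 mL → factor 25.6/1.85 = 13.838
Overall dilution factor = 37.364 × 63.188 × 53.846 × 96.714 × 13.838 = 1.7014 × 10^8
Stock = 0.0118 nM × 1.7014 × 10^8 = 2.008 × 10^6 nM = 2.01 mM

2.01 mM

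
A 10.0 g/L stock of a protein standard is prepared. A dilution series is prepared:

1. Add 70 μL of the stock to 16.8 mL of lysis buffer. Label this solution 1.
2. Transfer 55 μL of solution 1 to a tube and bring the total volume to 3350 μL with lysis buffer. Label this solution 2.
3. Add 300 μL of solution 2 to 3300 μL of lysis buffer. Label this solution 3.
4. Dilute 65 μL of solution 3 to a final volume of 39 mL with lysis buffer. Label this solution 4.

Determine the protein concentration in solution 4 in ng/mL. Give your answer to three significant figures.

Step 1: 70 μL + 16.8 mL = 16870 μL total → factor 16870/70 = 241
Step 2: 55 μL brought to 3350 μL → factor 3350/55 = 60.909
Step 3: 300 μL + 3300 μL = 3600 μL total → factor 3600/300 = 12
Step 4: 65 μL brought to 39 mL → factor 39000/65 = 600
Overall dilution factor = 241 × 60.909 × 12 × 600 = 1.0569 × 10^8
Final = 10.0 g/L / 1.0569 × 10^8 = 9.462 × 10^-8 g/L = 0.0946 ng/mL

0.0946 ng/mL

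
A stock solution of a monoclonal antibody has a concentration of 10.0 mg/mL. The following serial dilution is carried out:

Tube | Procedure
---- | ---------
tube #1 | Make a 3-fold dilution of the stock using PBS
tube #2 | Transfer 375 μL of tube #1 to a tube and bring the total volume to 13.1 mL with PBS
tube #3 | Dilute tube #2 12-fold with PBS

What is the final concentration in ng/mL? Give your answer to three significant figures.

7.95 × 10^3 ng/mL

Step 1: 3-fold → factor 3
Step 2: 375 μL brought to 13.1 mL → factor 13100/375 = 34.933
Step 3: 12-fold → factor 12
Overall dilution factor = 3 × 34.933 × 12 = 1257.6
Final = 10.0 mg/mL / 1257.6 = 0.007952 mg/mL = 7.95 × 10^3 ng/mL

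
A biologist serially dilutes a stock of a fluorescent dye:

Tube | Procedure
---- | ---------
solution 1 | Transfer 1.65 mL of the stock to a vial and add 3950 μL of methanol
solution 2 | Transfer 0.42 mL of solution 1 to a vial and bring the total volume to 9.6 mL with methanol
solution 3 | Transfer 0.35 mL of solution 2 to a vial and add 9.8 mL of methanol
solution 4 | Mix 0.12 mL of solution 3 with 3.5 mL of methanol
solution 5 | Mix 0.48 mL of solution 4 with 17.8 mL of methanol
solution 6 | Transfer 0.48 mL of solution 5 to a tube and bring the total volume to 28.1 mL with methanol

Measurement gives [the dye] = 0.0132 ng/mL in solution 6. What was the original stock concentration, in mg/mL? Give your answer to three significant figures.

Step 1: 1.65 mL + 3950 μL = 5.6 mL total → factor 5.6/1.65 = 3.3939
Step 2: 0.42 mL brought to 9.6 mL → factor 9.6/0.42 = 22.857
Step 3: 0.35 mL + 9.8 mL = 10.15 mL total → factor 10.15/0.35 = 29
Step 4: 0.12 mL + 3.5 mL = 3.62 mL total → factor 3.62/0.12 = 30.167
Step 5: 0.48 mL + 17.8 mL = 18.28 mL total → factor 18.28/0.48 = 38.083
Step 6: 0.48 mL brought to 28.1 mL → factor 28.1/0.48 = 58.542
Overall dilution factor = 3.3939 × 22.857 × 29 × 30.167 × 38.083 × 58.542 = 1.513 × 10^8
Stock = 0.0132 ng/mL × 1.513 × 10^8 = 1.997 × 10^6 ng/mL = 2.00 mg/mL

2.00 mg/mL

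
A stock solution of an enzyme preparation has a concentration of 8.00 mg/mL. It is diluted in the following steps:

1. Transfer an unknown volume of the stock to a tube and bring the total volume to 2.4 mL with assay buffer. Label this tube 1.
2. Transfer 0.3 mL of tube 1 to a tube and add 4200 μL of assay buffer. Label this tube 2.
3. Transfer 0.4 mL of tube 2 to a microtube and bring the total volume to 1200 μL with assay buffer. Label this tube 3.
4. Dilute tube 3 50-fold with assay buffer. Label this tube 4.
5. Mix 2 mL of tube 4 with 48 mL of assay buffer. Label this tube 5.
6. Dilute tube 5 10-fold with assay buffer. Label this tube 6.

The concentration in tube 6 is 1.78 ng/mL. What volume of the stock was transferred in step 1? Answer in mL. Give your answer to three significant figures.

Step 1: v brought to 2.4 mL → factor = 2.4 mL/v
Step 2: 0.3 mL + 4200 μL = 4.5 mL total → factor 4.5/0.3 = 15
Step 3: 0.4 mL brought to 1200 μL → factor 1.2/0.4 = 3
Step 4: 50-fold → factor 50
Step 5: 2 mL + 48 mL = 50 mL total → factor 50/2 = 25
Step 6: 10-fold → factor 10
Product of known-step factors = 5.625 × 10^5
Overall factor = 8.00 mg/mL / (1.78 ng/mL) = 4.4944 × 10^6
Step-1 factor = 4.4944 × 10^6 / 5.625 × 10^5 = 7.99
v = 2.4 mL / 7.99 = 0.300 mL

0.300 mL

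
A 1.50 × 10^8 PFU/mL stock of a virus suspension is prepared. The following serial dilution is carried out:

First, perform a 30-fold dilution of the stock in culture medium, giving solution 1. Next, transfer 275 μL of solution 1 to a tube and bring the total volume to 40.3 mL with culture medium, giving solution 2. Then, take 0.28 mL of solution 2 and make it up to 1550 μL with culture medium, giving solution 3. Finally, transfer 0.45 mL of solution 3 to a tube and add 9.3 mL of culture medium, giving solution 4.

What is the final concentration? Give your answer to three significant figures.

284 PFU/mL

Step 1: 30-fold → factor 30
Step 2: 275 μL brought to 40.3 mL → factor 40300/275 = 146.55
Step 3: 0.28 mL brought to 1550 μL → factor 1.55/0.28 = 5.5357
Step 4: 0.45 mL + 9.3 mL = 9.75 mL total → factor 9.75/0.45 = 21.667
Overall dilution factor = 30 × 146.55 × 5.5357 × 21.667 = 5.273 × 10^5
Final = 1.50 × 10^8 PFU/mL / 5.273 × 10^5 = 284 PFU/mL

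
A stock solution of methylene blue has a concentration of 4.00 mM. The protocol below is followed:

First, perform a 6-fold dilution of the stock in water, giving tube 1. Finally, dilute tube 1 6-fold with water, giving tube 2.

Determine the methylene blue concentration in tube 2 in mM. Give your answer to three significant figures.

0.111 mM

Step 1: 6-fold → factor 6
Step 2: 6-fold → factor 6
Overall dilution factor = 6 × 6 = 36
Final = 4.00 mM / 36 = 0.111 mM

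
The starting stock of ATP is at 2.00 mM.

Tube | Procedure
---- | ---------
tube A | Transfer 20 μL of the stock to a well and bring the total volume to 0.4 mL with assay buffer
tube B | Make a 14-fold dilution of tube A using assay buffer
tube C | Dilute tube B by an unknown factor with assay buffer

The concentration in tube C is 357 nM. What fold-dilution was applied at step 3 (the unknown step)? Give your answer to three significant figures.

20.0-fold

Step 1: 20 μL brought to 0.4 mL → factor 400/20 = 20
Step 2: 14-fold → factor 14
Step 3: unknown factor x
Product of known-step factors = 280
Overall factor = 2.00 mM / (357 nM) = 5602.2
x = 5602.2 / 280 = 20.0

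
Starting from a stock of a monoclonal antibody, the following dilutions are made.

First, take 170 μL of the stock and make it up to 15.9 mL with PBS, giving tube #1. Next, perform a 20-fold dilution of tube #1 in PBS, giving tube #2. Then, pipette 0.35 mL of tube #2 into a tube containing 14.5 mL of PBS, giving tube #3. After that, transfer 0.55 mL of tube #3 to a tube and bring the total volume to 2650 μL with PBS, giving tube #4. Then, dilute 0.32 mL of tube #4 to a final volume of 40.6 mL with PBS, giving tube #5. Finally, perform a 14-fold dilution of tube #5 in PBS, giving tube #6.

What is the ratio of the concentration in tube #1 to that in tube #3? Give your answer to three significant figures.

849

Step 1: 170 μL brought to 15.9 mL → factor 15900/170 = 93.529
Step 2: 20-fold → factor 20
Step 3: 0.35 mL + 14.5 mL = 14.85 mL total → factor 14.85/0.35 = 42.429
Dilution factor to tube #1 = 93.529; to tube #3 = 79366
[tube #1]/[tube #3] = (factor to tube #3)/(factor to tube #1) = 79366/93.529 = 849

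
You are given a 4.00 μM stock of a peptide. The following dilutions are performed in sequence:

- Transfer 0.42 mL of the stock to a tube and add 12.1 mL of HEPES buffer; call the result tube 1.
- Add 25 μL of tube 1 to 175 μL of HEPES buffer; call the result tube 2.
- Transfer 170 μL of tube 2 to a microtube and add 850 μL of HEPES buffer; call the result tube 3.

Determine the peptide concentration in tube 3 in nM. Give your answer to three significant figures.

Step 1: 0.42 mL + 12.1 mL = 12.52 mL total → factor 12.52/0.42 = 29.81
Step 2: 25 μL + 175 μL = 200 μL total → factor 200/25 = 8
Step 3: 170 μL + 850 μL = 1020 μL total → factor 1020/170 = 6
Overall dilution factor = 29.81 × 8 × 6 = 1430.9
Final = 4.00 μM / 1430.9 = 0.002796 μM = 2.80 nM

2.80 nM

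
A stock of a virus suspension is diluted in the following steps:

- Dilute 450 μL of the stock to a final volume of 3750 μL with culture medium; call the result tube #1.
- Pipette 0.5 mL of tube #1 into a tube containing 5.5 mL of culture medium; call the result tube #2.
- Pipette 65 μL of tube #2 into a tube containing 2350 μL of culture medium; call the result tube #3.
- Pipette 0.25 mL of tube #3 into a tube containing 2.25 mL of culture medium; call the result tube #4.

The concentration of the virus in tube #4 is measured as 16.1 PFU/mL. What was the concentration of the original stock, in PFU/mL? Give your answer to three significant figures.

Step 1: 450 μL brought to 3750 μL → factor 3750/450 = 8.3333
Step 2: 0.5 mL + 5.5 mL = 6 mL total → factor 6/0.5 = 12
Step 3: 65 μL + 2350 μL = 2415 μL total → factor 2415/65 = 37.154
Step 4: 0.25 mL + 2.25 mL = 2.5 mL total → factor 2.5/0.25 = 10
Overall dilution factor = 8.3333 × 12 × 37.154 × 10 = 37154
Stock = 16.1 PFU/mL × 37154 = 5.98 × 10^5 PFU/mL

5.98 × 10^5 PFU/mL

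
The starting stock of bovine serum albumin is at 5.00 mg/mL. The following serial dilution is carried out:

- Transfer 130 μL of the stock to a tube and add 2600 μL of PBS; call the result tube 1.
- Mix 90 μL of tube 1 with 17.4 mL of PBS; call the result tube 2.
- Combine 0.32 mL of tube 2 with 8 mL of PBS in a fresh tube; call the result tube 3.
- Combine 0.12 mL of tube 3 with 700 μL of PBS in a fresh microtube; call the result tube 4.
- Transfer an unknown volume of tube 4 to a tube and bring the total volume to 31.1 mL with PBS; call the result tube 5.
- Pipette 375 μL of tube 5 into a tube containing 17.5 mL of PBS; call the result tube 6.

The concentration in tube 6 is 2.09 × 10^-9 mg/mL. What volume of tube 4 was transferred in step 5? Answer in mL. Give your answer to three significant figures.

0.449 mL

Step 1: 130 μL + 2600 μL = 2730 μL total → factor 2730/130 = 21
Step 2: 90 μL + 17.4 mL = 17490 μL total → factor 17490/90 = 194.33
Step 3: 0.32 mL + 8 mL = 8.32 mL total → factor 8.32/0.32 = 26
Step 4: 0.12 mL + 700 μL = 0.82 mL total → factor 0.82/0.12 = 6.8333
Step 5: v brought to 31.1 mL → factor = 31.1 mL/v
Step 6: 375 μL + 17.5 mL = 17875 μL total → factor 17875/375 = 47.667
Product of known-step factors = 3.4561 × 10^7
Overall factor = 5.00 mg/mL / (2.09 × 10^-9 mg/mL) = 2.3923 × 10^9
Step-5 factor = 2.3923 × 10^9 / 3.4561 × 10^7 = 69.221
v = 31.1 mL / 69.221 = 0.449 mL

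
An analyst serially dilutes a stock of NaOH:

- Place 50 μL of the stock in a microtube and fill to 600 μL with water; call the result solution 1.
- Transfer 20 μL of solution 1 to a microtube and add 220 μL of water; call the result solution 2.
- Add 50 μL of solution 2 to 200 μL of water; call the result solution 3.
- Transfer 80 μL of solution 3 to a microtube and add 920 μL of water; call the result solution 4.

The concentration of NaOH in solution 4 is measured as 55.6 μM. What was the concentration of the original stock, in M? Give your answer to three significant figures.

Step 1: 50 μL brought to 600 μL → factor 600/50 = 12
Step 2: 20 μL + 220 μL = 240 μL total → factor 240/20 = 12
Step 3: 50 μL + 200 μL = 250 μL total → factor 250/50 = 5
Step 4: 80 μL + 920 μL = 1000 μL total → factor 1000/80 = 12.5
Overall dilution factor = 12 × 12 × 5 × 12.5 = 9000
Stock = 55.6 μM × 9000 = 5.004 × 10^5 μM = 0.500 M

0.500 M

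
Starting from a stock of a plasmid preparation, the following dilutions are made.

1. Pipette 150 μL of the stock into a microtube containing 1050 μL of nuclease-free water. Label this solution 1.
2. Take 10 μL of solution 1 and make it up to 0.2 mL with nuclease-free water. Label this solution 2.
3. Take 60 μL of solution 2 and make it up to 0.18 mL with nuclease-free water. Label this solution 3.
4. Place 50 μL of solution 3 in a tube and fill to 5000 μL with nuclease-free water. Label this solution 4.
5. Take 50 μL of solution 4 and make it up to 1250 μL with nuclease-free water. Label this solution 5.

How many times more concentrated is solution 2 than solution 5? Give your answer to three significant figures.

Step 1: 150 μL + 1050 μL = 1200 μL total → factor 1200/150 = 8
Step 2: 10 μL brought to 0.2 mL → factor 200/10 = 20
Step 3: 60 μL brought to 0.18 mL → factor 180/60 = 3
Step 4: 50 μL brought to 5000 μL → factor 5000/50 = 100
Step 5: 50 μL brought to 1250 μL → factor 1250/50 = 25
Dilution factor to solution 2 = 160; to solution 5 = 1.2 × 10^6
[solution 2]/[solution 5] = (factor to solution 5)/(factor to solution 2) = 1.2 × 10^6/160 = 7.50 × 10^3

7.50 × 10^3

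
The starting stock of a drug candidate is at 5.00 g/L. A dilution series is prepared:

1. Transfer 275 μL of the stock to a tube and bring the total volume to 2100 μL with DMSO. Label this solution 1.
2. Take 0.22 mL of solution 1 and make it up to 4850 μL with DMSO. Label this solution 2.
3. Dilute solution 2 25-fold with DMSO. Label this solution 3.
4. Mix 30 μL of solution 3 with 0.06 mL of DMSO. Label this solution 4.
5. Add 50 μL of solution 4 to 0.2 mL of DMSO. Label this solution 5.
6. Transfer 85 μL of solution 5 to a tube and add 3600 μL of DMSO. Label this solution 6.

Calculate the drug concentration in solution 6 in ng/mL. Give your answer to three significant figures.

Step 1: 275 μL brought to 2100 μL → factor 2100/275 = 7.6364
Step 2: 0.22 mL brought to 4850 μL → factor 4.85/0.22 = 22.045
Step 3: 25-fold → factor 25
Step 4: 30 μL + 0.06 mL = 90 μL total → factor 90/30 = 3
Step 5: 50 μL + 0.2 mL = 250 μL total → factor 250/50 = 5
Step 6: 85 μL + 3600 μL = 3685 μL total → factor 3685/85 = 43.353
Dilution factor through solution 6 = 7.6364 × 22.045 × 25 × 3 × 5 × 43.353 = 2.7369 × 10^6
[solution 6] = 5.00 g/L / 2.7369 × 10^6 = 1.827 × 10^-6 g/L = 1.83 ng/mL

1.83 ng/mL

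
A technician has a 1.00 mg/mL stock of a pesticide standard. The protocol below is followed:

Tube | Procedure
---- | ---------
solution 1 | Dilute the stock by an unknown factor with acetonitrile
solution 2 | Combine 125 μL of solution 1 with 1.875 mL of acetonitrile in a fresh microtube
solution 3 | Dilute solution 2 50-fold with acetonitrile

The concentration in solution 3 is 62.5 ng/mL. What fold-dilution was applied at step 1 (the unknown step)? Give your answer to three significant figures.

Step 1: unknown factor x
Step 2: 125 μL + 1.875 mL = 2000 μL total → factor 2000/125 = 16
Step 3: 50-fold → factor 50
Product of known-step factors = 800
Overall factor = 1.00 mg/mL / (62.5 ng/mL) = 16000
x = 16000 / 800 = 20.0

20.0-fold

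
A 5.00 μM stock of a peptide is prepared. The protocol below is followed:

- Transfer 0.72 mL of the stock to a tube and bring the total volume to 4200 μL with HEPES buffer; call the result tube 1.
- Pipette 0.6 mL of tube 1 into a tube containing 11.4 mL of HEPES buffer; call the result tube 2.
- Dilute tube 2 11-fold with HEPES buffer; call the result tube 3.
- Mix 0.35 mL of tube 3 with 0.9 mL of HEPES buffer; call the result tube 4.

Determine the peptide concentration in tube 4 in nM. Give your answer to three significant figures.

Step 1: 0.72 mL brought to 4200 μL → factor 4.2/0.72 = 5.8333
Step 2: 0.6 mL + 11.4 mL = 12 mL total → factor 12/0.6 = 20
Step 3: 11-fold → factor 11
Step 4: 0.35 mL + 0.9 mL = 1.25 mL total → factor 1.25/0.35 = 3.5714
Overall dilution factor = 5.8333 × 20 × 11 × 3.5714 = 4583.3
Final = 5.00 μM / 4583.3 = 0.001091 μM = 1.09 nM

1.09 nM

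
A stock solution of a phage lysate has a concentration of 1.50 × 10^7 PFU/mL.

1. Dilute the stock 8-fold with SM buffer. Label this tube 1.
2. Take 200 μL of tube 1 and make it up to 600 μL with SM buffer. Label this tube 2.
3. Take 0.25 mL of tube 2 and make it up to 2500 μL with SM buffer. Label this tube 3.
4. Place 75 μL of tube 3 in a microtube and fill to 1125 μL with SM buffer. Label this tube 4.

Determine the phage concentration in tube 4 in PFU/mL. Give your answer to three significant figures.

4.17 × 10^3 PFU/mL

Step 1: 8-fold → factor 8
Step 2: 200 μL brought to 600 μL → factor 600/200 = 3
Step 3: 0.25 mL brought to 2500 μL → factor 2.5/0.25 = 10
Step 4: 75 μL brought to 1125 μL → factor 1125/75 = 15
Overall dilution factor = 8 × 3 × 10 × 15 = 3600
Final = 1.50 × 10^7 PFU/mL / 3600 = 4.17 × 10^3 PFU/mL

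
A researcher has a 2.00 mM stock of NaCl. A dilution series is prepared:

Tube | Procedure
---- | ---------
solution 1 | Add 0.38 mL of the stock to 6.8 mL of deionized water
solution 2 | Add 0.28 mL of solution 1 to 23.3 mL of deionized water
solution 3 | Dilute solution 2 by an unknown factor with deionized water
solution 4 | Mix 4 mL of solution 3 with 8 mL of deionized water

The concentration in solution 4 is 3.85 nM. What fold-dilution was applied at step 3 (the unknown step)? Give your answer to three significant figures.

Step 1: 0.38 mL + 6.8 mL = 7.18 mL total → factor 7.18/0.38 = 18.895
Step 2: 0.28 mL + 23.3 mL = 23.58 mL total → factor 23.58/0.28 = 84.214
Step 3: unknown factor x
Step 4: 4 mL + 8 mL = 12 mL total → factor 12/4 = 3
Product of known-step factors = 4773.6
Overall factor = 2.00 mM / (3.85 nM) = 5.1948 × 10^5
x = 5.1948 × 10^5 / 4773.6 = 109

109-fold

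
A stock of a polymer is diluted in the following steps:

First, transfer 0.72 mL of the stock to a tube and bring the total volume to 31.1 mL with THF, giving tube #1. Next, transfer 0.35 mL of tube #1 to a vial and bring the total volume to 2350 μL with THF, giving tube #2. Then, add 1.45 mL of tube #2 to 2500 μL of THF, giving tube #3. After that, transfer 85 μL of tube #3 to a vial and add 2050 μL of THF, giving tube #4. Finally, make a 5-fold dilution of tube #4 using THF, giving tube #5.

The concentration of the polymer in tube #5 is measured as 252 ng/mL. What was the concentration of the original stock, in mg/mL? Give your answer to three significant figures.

25.0 mg/mL

Step 1: 0.72 mL brought to 31.1 mL → factor 31.1/0.72 = 43.194
Step 2: 0.35 mL brought to 2350 μL → factor 2.35/0.35 = 6.7143
Step 3: 1.45 mL + 2500 μL = 3.95 mL total → factor 3.95/1.45 = 2.7241
Step 4: 85 μL + 2050 μL = 2135 μL total → factor 2135/85 = 25.118
Step 5: 5-fold → factor 5
Overall dilution factor = 43.194 × 6.7143 × 2.7241 × 25.118 × 5 = 99221
Stock = 252 ng/mL × 99221 = 2.500 × 10^7 ng/mL = 25.0 mg/mL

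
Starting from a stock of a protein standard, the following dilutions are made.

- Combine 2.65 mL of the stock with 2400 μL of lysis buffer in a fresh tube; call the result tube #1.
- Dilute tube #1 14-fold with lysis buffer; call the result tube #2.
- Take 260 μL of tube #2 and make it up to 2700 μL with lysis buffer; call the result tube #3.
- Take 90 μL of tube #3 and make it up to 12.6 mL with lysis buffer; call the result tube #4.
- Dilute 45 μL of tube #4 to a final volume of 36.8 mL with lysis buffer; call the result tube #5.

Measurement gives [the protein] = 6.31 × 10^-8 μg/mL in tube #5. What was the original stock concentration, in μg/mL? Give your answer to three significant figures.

Step 1: 2.65 mL + 2400 μL = 5.05 mL total → factor 5.05/2.65 = 1.9057
Step 2: 14-fold → factor 14
Step 3: 260 μL brought to 2700 μL → factor 2700/260 = 10.385
Step 4: 90 μL brought to 12.6 mL → factor 12600/90 = 140
Step 5: 45 μL brought to 36.8 mL → factor 36800/45 = 817.78
Overall dilution factor = 1.9057 × 14 × 10.385 × 140 × 817.78 = 3.172 × 10^7
Stock = 6.31 × 10^-8 μg/mL × 3.172 × 10^7 = 2.00 μg/mL

2.00 μg/mL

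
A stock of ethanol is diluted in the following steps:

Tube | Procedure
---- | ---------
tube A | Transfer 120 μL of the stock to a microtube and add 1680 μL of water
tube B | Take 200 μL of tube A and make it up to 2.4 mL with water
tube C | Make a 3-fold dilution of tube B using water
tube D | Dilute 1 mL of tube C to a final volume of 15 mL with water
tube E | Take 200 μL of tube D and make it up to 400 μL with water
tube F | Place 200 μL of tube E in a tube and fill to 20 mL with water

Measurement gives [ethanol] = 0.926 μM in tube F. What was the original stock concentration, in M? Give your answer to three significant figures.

Step 1: 120 μL + 1680 μL = 1800 μL total → factor 1800/120 = 15
Step 2: 200 μL brought to 2.4 mL → factor 2400/200 = 12
Step 3: 3-fold → factor 3
Step 4: 1 mL brought to 15 mL → factor 15/1 = 15
Step 5: 200 μL brought to 400 μL → factor 400/200 = 2
Step 6: 200 μL brought to 20 mL → factor 20000/200 = 100
Overall dilution factor = 15 × 12 × 3 × 15 × 2 × 100 = 1.62 × 10^6
Stock = 0.926 μM × 1.62 × 10^6 = 1.500 × 10^6 μM = 1.50 M

1.50 M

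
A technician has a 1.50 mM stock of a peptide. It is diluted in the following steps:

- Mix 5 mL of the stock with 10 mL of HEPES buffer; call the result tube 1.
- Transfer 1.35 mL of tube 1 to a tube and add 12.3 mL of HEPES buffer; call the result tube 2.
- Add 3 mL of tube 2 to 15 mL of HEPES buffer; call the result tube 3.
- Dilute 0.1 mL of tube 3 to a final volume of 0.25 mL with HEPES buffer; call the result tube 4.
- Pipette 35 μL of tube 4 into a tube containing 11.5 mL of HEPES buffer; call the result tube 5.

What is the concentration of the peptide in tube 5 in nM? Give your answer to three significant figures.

Step 1: 5 mL + 10 mL = 15 mL total → factor 15/5 = 3
Step 2: 1.35 mL + 12.3 mL = 13.65 mL total → factor 13.65/1.35 = 10.111
Step 3: 3 mL + 15 mL = 18 mL total → factor 18/3 = 6
Step 4: 0.1 mL brought to 0.25 mL → factor 0.25/0.1 = 2.5
Step 5: 35 μL + 11.5 mL = 11535 μL total → factor 11535/35 = 329.57
Overall dilution factor = 3 × 10.111 × 6 × 2.5 × 329.57 = 1.4996 × 10^5
Final = 1.50 mM / 1.4996 × 10^5 = 1.000 × 10^-5 mM = 10.0 nM

10.0 nM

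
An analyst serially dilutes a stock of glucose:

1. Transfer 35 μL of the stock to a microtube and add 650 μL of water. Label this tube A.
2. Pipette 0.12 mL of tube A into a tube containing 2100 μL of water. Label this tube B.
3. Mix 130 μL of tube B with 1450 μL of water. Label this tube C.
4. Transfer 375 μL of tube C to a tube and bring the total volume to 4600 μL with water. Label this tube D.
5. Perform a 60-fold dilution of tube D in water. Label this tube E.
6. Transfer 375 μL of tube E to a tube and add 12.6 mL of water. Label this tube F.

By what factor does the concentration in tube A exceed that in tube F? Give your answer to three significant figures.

Step 1: 35 μL + 650 μL = 685 μL total → factor 685/35 = 19.571
Step 2: 0.12 mL + 2100 μL = 2.22 mL total → factor 2.22/0.12 = 18.5
Step 3: 130 μL + 1450 μL = 1580 μL total → factor 1580/130 = 12.154
Step 4: 375 μL brought to 4600 μL → factor 4600/375 = 12.267
Step 5: 60-fold → factor 60
Step 6: 375 μL + 12.6 mL = 12975 μL total → factor 12975/375 = 34.6
Dilution factor to tube A = 19.571; to tube F = 1.1206 × 10^8
[tube A]/[tube F] = (factor to tube F)/(factor to tube A) = 1.1206 × 10^8/19.571 = 5.73 × 10^6

5.73 × 10^6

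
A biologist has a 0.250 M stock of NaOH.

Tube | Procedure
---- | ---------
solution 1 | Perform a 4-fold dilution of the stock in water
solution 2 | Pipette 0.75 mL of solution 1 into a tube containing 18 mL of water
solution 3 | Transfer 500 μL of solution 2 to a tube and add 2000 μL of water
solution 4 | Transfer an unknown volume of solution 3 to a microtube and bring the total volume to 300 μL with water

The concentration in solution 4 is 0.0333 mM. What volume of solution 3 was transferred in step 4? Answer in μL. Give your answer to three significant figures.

20.0 μL

Step 1: 4-fold → factor 4
Step 2: 0.75 mL + 18 mL = 18.75 mL total → factor 18.75/0.75 = 25
Step 3: 500 μL + 2000 μL = 2500 μL total → factor 2500/500 = 5
Step 4: v brought to 300 μL → factor = 300 μL/v
Product of known-step factors = 500
Overall factor = 0.250 M / (0.0333 mM) = 7507.5
Step-4 factor = 7507.5 / 500 = 15.015
v = 300 μL / 15.015 = 20.0 μL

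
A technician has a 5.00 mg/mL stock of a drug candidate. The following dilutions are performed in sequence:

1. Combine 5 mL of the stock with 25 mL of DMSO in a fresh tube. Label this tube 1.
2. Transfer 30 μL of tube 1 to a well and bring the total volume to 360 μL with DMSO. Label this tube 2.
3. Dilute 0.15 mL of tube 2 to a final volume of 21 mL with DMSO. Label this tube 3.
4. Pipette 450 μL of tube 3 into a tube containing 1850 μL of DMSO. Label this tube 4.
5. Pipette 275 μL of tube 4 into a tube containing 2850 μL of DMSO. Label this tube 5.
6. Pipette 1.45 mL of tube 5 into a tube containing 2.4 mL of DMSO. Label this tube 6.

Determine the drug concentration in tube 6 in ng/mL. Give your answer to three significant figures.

3.22 ng/mL

Step 1: 5 mL + 25 mL = 30 mL total → factor 30/5 = 6
Step 2: 30 μL brought to 360 μL → factor 360/30 = 12
Step 3: 0.15 mL brought to 21 mL → factor 21/0.15 = 140
Step 4: 450 μL + 1850 μL = 2300 μL total → factor 2300/450 = 5.1111
Step 5: 275 μL + 2850 μL = 3125 μL total → factor 3125/275 = 11.364
Step 6: 1.45 mL + 2.4 mL = 3.85 mL total → factor 3.85/1.45 = 2.6552
Overall dilution factor = 6 × 12 × 140 × 5.1111 × 11.364 × 2.6552 = 1.5545 × 10^6
Final = 5.00 mg/mL / 1.5545 × 10^6 = 3.217 × 10^-6 mg/mL = 3.22 ng/mL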